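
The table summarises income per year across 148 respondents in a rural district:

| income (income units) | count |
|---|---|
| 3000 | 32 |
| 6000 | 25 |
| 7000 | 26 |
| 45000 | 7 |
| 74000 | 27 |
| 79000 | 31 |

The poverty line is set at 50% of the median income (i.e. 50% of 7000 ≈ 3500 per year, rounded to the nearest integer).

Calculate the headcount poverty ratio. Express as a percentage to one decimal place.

21.6%

32 of the 148 respondents have income below 3500.
H = 32/148 = 21.6%.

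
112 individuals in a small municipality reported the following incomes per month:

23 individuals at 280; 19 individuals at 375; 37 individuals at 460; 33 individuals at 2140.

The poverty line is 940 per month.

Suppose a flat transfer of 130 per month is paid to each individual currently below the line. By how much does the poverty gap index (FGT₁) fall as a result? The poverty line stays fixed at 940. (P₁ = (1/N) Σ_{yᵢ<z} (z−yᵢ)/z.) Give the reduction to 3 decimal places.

0.098

Before: below the line — 23×280, 19×375, 37×460; poverty gap index (FGT₁) = 0.41485.
After the 130 transfer: below the line — 23×410, 19×505, 37×590; poverty gap index (FGT₁) = 0.31730.
Reduction = 0.41485 − 0.31730 = 0.098.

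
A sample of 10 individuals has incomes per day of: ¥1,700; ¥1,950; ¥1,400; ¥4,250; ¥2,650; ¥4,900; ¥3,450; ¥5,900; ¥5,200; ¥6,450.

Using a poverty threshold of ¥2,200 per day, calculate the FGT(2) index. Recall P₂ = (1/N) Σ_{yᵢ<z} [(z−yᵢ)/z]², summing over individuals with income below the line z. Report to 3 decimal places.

0.020

Incomes under z: ¥1,400, ¥1,700, ¥1,950 (q = 3 of N = 10).
Normalized shortfalls: (2200−1400)/2200 = 0.3636; (2200−1700)/2200 = 0.2273; (2200−1950)/2200 = 0.1136.
Squared: 0.1322; 0.0517; 0.0129.
Sum = 0.196798; P₂ = 0.196798 / 10 = 0.020.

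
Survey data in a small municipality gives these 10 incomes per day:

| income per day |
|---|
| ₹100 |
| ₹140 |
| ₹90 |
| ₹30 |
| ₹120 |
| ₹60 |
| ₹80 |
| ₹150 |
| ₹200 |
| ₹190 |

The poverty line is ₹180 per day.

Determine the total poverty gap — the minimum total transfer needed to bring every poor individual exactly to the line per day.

₹670

Poor units: ₹30, ₹60, ₹80, ₹90, ₹100, ₹120, ₹140, ₹150 (q = 8 of N = 10).
Individual gaps: 180−30 = 150; 180−60 = 120; 180−80 = 100; 180−90 = 90; 180−100 = 80; 180−120 = 60; 180−140 = 40; 180−150 = 30.
Aggregate gap = ₹670.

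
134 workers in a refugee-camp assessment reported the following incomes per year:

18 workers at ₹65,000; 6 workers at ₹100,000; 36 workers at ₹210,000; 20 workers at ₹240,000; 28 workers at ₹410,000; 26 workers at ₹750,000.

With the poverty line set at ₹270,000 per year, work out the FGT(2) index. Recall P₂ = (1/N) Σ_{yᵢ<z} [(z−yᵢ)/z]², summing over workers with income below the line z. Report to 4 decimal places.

0.1103

Incomes under z: 18×₹65,000, 6×₹100,000, 36×₹210,000, 20×₹240,000 (q = 80 of N = 134).
Shortfall ratios: (270000−65000)/270000 = 0.7593 (×18); (270000−100000)/270000 = 0.6296 (×6); (270000−210000)/270000 = 0.2222 (×36); (270000−240000)/270000 = 0.1111 (×20).
Squared: 0.5765 (×18); 0.3964 (×6); 0.0494 (×36); 0.0123 (×20).
Sum = 14.779835; P₂ = 14.779835 / 134 = 0.1103.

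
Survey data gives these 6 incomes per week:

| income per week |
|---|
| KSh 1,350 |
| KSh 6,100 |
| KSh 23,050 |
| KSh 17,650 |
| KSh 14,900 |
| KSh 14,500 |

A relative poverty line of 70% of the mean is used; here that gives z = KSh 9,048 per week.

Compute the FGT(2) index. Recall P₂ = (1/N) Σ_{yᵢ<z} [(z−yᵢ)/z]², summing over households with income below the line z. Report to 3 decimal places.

0.138

Below z: KSh 1,350, KSh 6,100 (q = 2 of N = 6).
Relative gaps: (9048−1350)/9048 = 0.8508; (9048−6100)/9048 = 0.3258.
Squared: 0.7239; 0.1062.
Sum = 0.830011; P₂ = 0.830011 / 6 = 0.138.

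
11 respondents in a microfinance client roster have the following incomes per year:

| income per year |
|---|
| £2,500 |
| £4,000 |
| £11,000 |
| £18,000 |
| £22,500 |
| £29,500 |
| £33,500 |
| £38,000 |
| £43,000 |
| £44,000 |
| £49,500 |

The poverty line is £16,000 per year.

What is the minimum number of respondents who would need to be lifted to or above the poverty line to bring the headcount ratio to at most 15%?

3 of the 11 respondents are poor, so H = 3/11 = 0.273.
A headcount ratio of at most 15% allows at most ⌊0.15 × 11⌋ = 1 poor respondents.
So at least 3 − 1 = 2 must be lifted.

2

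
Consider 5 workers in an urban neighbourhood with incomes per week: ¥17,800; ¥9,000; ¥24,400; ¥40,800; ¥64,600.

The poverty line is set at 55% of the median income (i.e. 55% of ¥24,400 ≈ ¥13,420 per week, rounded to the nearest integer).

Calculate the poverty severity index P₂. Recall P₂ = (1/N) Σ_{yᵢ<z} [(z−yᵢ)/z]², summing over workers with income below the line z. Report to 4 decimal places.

Below z: ¥9,000 (q = 1 of N = 5).
Gap ratios (z−y)/z: (13420−9000)/13420 = 0.3294.
Squared: 0.1085.
Sum = 0.108477; P₂ = 0.108477 / 5 = 0.0217.

0.0217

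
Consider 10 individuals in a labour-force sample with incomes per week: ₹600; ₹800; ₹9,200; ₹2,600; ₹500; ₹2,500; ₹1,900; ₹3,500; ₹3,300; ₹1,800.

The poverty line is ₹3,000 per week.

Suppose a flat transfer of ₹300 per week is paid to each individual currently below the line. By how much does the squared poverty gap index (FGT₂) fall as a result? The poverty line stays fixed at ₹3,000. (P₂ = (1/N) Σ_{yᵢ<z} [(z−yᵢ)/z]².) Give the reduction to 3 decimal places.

Before: below the line — ₹500, ₹600, ₹800, ₹1,800, ₹1,900, ₹2,500, ₹2,600; squared poverty gap index (FGT₂) = 0.22122.
After the ₹300 transfer: below the line — ₹800, ₹900, ₹1,100, ₹2,100, ₹2,200, ₹2,800, ₹2,900; squared poverty gap index (FGT₂) = 0.15956.
Reduction = 0.22122 − 0.15956 = 0.062.

0.062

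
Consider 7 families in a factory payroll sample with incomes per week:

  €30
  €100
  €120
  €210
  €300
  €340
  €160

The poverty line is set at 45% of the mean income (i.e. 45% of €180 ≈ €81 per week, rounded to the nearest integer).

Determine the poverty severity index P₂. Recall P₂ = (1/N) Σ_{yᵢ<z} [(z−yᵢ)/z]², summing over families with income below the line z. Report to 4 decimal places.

0.0566

Below z: €30 (q = 1 of N = 7).
Gap ratios (z−y)/z: (81−30)/81 = 0.6296.
Squared: 0.3964.
Sum = 0.396433; P₂ = 0.396433 / 7 = 0.0566.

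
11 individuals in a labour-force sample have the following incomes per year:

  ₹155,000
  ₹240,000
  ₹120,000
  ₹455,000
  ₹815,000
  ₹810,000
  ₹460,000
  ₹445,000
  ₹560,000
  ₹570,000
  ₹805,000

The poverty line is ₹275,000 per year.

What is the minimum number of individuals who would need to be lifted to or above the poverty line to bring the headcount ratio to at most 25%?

1

Currently q = 3 of N = 11 are below the line (H = 0.273).
A headcount ratio of at most 25% allows at most ⌊0.25 × 11⌋ = 2 poor individuals.
So at least 3 − 2 = 1 must be lifted.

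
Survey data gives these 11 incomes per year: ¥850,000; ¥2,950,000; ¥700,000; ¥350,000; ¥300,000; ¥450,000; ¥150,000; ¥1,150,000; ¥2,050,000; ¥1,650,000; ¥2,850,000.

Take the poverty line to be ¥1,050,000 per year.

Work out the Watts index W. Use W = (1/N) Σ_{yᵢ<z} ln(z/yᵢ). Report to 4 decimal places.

0.5238

Poor units: ¥150,000, ¥300,000, ¥350,000, ¥450,000, ¥700,000, ¥850,000 (q = 6 of N = 11).
Log shortfalls: ln(1050000/150000) = 1.9459; ln(1050000/300000) = 1.2528; ln(1050000/350000) = 1.0986; ln(1050000/450000) = 0.8473; ln(1050000/700000) = 0.4055; ln(1050000/850000) = 0.2113.
W = 5.761357 / 11 = 0.5238.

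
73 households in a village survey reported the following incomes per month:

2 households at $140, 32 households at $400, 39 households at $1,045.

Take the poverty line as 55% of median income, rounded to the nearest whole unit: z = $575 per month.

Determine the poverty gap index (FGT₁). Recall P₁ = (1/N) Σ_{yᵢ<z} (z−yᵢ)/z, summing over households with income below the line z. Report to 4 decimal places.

Poor units: 2×$140, 32×$400 (q = 34 of N = 73).
Gap ratios (z−y)/z: (575−140)/575 = 0.7565 (×2); (575−400)/575 = 0.3043 (×32).
Sum of shortfalls = 11.252174; P₁ averages over all N: 11.252174 / 73 = 0.1541.

0.1541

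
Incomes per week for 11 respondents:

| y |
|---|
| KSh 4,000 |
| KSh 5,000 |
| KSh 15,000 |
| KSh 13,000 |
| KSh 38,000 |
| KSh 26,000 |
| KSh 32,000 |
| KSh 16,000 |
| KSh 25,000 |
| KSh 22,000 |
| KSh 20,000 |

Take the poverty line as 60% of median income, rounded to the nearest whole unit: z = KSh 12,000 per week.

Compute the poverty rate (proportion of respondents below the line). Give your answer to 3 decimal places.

2 of the 11 respondents have income below KSh 12,000.
H = 2/11 = 0.182.

0.182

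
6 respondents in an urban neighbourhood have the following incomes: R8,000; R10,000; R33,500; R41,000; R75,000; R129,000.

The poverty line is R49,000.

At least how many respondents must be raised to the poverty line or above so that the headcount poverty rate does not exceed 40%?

2

4 of the 6 respondents are poor, so H = 4/6 = 0.667.
A headcount ratio of at most 40% allows at most ⌊0.40 × 6⌋ = 2 poor respondents.
So at least 4 − 2 = 2 must be lifted.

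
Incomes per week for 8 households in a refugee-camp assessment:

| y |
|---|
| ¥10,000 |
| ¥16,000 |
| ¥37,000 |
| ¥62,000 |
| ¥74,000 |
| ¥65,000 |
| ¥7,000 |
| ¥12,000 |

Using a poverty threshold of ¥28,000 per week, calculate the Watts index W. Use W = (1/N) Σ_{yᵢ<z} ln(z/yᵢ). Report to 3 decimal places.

0.478

Poor units: ¥7,000, ¥10,000, ¥12,000, ¥16,000 (q = 4 of N = 8).
Log gaps: ln(28000/7000) = 1.3863; ln(28000/10000) = 1.0296; ln(28000/12000) = 0.8473; ln(28000/16000) = 0.5596.
W = 3.822827 / 8 = 0.478.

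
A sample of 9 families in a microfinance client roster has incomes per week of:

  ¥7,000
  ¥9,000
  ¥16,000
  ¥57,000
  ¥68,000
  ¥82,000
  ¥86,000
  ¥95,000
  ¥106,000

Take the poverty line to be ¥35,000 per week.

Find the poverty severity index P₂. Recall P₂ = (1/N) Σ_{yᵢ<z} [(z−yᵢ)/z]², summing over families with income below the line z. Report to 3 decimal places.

0.165

Poor units: ¥7,000, ¥9,000, ¥16,000 (q = 3 of N = 9).
Relative gaps: (35000−7000)/35000 = 0.8000; (35000−9000)/35000 = 0.7429; (35000−16000)/35000 = 0.5429.
Squared: 0.6400; 0.5518; 0.2947.
Sum = 1.486531; P₂ = 1.486531 / 9 = 0.165.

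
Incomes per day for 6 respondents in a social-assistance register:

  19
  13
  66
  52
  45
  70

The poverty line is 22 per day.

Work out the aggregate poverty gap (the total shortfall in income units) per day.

12

Poor units: 13, 19 (q = 2 of N = 6).
Individual gaps: 22−13 = 9; 22−19 = 3.
Aggregate gap = 12.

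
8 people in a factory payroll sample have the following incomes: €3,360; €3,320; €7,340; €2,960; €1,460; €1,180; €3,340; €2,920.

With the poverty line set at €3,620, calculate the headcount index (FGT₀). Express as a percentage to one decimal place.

7 of the 8 people have income below €3,620.
H = 7/8 = 87.5%.

87.5%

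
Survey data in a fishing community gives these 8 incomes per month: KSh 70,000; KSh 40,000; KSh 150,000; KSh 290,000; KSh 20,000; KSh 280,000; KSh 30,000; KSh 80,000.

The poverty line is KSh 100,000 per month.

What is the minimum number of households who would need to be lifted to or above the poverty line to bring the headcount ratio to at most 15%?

4

Currently q = 5 of N = 8 are below the line (H = 0.625).
A headcount ratio of at most 15% allows at most ⌊0.15 × 8⌋ = 1 poor households.
So at least 5 − 1 = 4 must be lifted.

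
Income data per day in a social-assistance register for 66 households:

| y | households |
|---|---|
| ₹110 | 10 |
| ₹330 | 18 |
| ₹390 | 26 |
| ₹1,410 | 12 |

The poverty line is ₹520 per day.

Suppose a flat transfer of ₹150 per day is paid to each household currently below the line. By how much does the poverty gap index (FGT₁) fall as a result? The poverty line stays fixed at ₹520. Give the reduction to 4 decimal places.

0.2209

Before: below the line — 10×₹110, 18×₹330, 26×₹390; poverty gap index (FGT₁) = 0.317599.
After the ₹150 transfer: below the line — 10×₹260, 18×₹480; poverty gap index (FGT₁) = 0.096737.
Reduction = 0.317599 − 0.096737 = 0.2209.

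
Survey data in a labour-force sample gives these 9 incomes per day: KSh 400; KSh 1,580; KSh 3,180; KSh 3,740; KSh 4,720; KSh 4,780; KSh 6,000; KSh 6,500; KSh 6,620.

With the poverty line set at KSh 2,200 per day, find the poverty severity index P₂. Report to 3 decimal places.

0.083

Incomes under z: KSh 400, KSh 1,580 (q = 2 of N = 9).
Relative gaps: (2200−400)/2200 = 0.8182; (2200−1580)/2200 = 0.2818.
Squared: 0.6694; 0.0794.
Sum = 0.748843; P₂ = 0.748843 / 9 = 0.083.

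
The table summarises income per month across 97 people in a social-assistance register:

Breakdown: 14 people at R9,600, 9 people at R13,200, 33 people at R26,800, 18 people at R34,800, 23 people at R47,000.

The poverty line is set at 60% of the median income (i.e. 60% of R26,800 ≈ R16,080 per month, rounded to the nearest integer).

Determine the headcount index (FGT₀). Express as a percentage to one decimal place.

23.7%

23 of the 97 people have income below R16,080.
H = 23/97 = 23.7%.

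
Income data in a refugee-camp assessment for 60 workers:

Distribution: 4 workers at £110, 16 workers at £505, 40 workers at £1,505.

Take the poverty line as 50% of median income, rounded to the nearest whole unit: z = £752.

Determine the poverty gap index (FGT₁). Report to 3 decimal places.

Poor units: 4×£110, 16×£505 (q = 20 of N = 60).
Relative gaps: (752−110)/752 = 0.8537 (×4); (752−505)/752 = 0.3285 (×16).
Σ = 8.670213. Dividing by the full population N = 60 gives P₁ = 0.145.

0.145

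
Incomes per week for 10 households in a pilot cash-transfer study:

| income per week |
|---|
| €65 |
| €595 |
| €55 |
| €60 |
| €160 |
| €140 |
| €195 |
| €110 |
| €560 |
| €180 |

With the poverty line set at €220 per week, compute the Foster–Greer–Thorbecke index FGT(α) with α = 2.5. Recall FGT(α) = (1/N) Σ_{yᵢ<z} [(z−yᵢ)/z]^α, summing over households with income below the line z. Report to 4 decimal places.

Below the line: €55, €60, €65, €110, €140, €160, €180, €195 (q = 8 of N = 10).
Relative gaps: (220−55)/220 = 0.7500; (220−60)/220 = 0.7273; (220−65)/220 = 0.7045; (220−110)/220 = 0.5000; (220−140)/220 = 0.3636; (220−160)/220 = 0.2727; (220−180)/220 = 0.1818; (220−195)/220 = 0.1136.
Raised to α = 2.5: 0.48714; 0.45107; 0.41665; 0.17678; 0.07974; 0.03884; 0.01410; 0.00435.
Sum = 1.668668; FGT(2.5) = 1.668668 / 10 = 0.1669.

0.1669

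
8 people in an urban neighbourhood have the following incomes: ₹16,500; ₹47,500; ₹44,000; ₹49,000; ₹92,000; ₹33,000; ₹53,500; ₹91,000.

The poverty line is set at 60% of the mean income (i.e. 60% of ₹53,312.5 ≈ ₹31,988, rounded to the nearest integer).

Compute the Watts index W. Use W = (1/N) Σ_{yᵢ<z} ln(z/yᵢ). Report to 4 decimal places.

Poor units: ₹16,500 (q = 1 of N = 8).
Log gaps: ln(31988/16500) = 0.6620.
W = 0.662000 / 8 = 0.0828.

0.0828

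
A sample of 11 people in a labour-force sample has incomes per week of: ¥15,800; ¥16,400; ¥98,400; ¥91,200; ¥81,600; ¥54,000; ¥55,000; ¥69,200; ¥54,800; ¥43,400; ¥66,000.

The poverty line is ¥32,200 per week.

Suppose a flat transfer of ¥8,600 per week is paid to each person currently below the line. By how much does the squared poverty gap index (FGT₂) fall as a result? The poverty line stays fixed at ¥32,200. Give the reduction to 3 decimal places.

0.036

Before: below the line — ¥15,800, ¥16,400; squared poverty gap index (FGT₂) = 0.04547.
After the ¥8,600 transfer: below the line — ¥24,400, ¥25,000; squared poverty gap index (FGT₂) = 0.00988.
Reduction = 0.04547 − 0.00988 = 0.036.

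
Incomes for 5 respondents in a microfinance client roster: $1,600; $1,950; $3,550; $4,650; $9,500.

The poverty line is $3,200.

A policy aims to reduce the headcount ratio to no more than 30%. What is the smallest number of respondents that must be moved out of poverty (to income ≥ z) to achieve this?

1

2 of the 5 respondents are poor, so H = 2/5 = 0.400.
A headcount ratio of at most 30% allows at most ⌊0.30 × 5⌋ = 1 poor respondents.
So at least 2 − 1 = 1 must be lifted.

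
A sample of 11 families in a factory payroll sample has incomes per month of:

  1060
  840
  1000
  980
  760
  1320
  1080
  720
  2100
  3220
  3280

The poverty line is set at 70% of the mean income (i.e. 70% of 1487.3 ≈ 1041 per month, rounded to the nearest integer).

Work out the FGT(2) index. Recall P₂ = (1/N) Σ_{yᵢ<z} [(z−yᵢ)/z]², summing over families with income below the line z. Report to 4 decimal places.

Below the line: 720, 760, 840, 980, 1000 (q = 5 of N = 11).
Shortfall ratios: (1041−720)/1041 = 0.3084; (1041−760)/1041 = 0.2699; (1041−840)/1041 = 0.1931; (1041−980)/1041 = 0.0586; (1041−1000)/1041 = 0.0394.
Squared: 0.0951; 0.0729; 0.0373; 0.0034; 0.0016.
Sum = 0.210214; P₂ = 0.210214 / 11 = 0.0191.

0.0191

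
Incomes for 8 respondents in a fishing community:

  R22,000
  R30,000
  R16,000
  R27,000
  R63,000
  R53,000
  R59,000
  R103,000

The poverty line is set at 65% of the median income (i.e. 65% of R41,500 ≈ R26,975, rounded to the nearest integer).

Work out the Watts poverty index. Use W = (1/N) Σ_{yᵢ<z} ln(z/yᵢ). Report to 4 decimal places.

0.0908

Below the line: R16,000, R22,000 (q = 2 of N = 8).
Log gaps: ln(26975/16000) = 0.5223; ln(26975/22000) = 0.2039.
W = 0.726190 / 8 = 0.0908.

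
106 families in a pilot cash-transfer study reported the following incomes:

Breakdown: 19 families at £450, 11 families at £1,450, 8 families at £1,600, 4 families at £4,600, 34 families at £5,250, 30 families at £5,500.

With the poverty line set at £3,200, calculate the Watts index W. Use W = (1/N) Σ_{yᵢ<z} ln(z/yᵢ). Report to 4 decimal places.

Below the line: 19×£450, 11×£1,450, 8×£1,600 (q = 38 of N = 106).
Log gaps: ln(3200/450) = 1.9617 (×19); ln(3200/1450) = 0.7916 (×11); ln(3200/1600) = 0.6931 (×8).
W = 51.524149 / 106 = 0.4861.

0.4861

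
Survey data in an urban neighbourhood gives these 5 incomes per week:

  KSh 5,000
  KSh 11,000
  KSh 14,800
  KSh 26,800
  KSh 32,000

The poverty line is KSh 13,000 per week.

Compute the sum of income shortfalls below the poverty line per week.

Below the line: KSh 5,000, KSh 11,000 (q = 2 of N = 5).
Individual gaps: 13000−5000 = 8000; 13000−11000 = 2000.
Aggregate gap = KSh 10,000.

KSh 10,000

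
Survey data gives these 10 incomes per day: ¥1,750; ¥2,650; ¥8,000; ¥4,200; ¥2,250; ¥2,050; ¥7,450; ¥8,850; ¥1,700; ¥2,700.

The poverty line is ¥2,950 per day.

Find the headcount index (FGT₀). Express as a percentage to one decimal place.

6 of the 10 people have income below ¥2,950.
H = 6/10 = 60.0%.

60.0%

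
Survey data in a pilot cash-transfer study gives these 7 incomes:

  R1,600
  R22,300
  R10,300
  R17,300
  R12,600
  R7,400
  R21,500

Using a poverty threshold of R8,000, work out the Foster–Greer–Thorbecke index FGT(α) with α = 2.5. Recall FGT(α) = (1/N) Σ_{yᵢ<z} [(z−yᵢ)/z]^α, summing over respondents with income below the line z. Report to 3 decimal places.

0.082

Incomes under z: R1,600, R7,400 (q = 2 of N = 7).
Normalized shortfalls: (8000−1600)/8000 = 0.8000; (8000−7400)/8000 = 0.0750.
Raised to α = 2.5: 0.57243; 0.00154.
Sum = 0.573974; FGT(2.5) = 0.573974 / 7 = 0.082.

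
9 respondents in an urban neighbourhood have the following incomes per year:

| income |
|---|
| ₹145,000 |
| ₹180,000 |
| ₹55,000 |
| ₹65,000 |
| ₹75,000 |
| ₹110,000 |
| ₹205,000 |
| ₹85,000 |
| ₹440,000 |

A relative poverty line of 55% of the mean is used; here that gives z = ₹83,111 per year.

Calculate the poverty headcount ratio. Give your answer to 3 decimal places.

0.333

3 of the 9 respondents have income below ₹83,111.
H = 3/9 = 0.333.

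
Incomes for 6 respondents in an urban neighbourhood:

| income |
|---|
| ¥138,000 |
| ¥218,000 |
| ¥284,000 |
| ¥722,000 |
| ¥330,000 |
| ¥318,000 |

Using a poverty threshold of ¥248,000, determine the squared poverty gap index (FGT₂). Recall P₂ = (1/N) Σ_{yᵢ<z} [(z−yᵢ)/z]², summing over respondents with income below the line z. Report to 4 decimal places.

0.0352

Incomes under z: ¥138,000, ¥218,000 (q = 2 of N = 6).
Relative gaps: (248000−138000)/248000 = 0.4435; (248000−218000)/248000 = 0.1210.
Squared: 0.1967; 0.0146.
Sum = 0.211368; P₂ = 0.211368 / 6 = 0.0352.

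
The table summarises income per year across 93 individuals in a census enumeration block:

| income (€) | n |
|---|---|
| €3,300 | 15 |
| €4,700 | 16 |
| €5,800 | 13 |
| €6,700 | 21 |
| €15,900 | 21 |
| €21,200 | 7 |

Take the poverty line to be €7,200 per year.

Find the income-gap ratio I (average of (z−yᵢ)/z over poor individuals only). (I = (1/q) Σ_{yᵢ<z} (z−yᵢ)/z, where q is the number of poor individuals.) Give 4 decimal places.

0.2718

Poor units: 15×€3,300, 16×€4,700, 13×€5,800, 21×€6,700 (q = 65 of N = 93).
Relative gaps: 0.5417 (×15), 0.3472 (×16), 0.1944 (×13), 0.0694 (×21); sum = 17.666667.
The income-gap ratio divides by q (the poor only): 17.666667 / 65 = 0.2718.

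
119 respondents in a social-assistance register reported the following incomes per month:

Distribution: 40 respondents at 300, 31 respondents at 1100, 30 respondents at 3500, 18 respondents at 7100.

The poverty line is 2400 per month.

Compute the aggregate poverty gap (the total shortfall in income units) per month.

Below the line: 40×300, 31×1100 (q = 71 of N = 119).
Individual gaps: 40×(2400−300) = 84000; 31×(2400−1100) = 40300.
Aggregate gap = 124300.

124300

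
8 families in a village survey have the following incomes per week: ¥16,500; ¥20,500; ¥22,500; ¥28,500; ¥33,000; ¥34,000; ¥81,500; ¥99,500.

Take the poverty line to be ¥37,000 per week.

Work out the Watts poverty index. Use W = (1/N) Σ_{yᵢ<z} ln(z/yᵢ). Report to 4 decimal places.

Below z: ¥16,500, ¥20,500, ¥22,500, ¥28,500, ¥33,000, ¥34,000 (q = 6 of N = 8).
Log shortfalls: ln(37000/16500) = 0.8076; ln(37000/20500) = 0.5905; ln(37000/22500) = 0.4974; ln(37000/28500) = 0.2610; ln(37000/33000) = 0.1144; ln(37000/34000) = 0.0846.
W = 2.355435 / 8 = 0.2944.

0.2944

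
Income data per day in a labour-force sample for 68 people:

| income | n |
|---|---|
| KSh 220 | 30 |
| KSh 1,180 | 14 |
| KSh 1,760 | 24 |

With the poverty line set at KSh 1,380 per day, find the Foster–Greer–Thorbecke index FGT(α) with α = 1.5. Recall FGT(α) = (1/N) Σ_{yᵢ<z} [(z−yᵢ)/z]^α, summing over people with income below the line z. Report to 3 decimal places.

Poor units: 30×KSh 220, 14×KSh 1,180 (q = 44 of N = 68).
Normalized shortfalls: (1380−220)/1380 = 0.8406 (×30); (1380−1180)/1380 = 0.1449 (×14).
Raised to α = 1.5: 0.77067 (×30); 0.05517 (×14).
Sum = 23.892516; FGT(1.5) = 23.892516 / 68 = 0.351.

0.351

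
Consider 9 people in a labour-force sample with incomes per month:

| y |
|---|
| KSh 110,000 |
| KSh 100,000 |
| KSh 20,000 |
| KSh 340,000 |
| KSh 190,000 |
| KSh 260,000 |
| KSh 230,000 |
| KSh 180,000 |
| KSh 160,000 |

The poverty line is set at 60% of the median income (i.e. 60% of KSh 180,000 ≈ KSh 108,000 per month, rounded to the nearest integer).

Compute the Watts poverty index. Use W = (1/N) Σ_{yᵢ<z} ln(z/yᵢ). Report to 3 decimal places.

Incomes under z: KSh 20,000, KSh 100,000 (q = 2 of N = 9).
Log gaps: ln(108000/20000) = 1.6864; ln(108000/100000) = 0.0770.
W = 1.763360 / 9 = 0.196.

0.196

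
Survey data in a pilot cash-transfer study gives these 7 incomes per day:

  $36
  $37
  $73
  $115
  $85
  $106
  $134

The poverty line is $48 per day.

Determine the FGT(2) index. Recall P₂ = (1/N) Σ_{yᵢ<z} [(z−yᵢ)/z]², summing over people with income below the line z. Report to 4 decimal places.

Poor units: $36, $37 (q = 2 of N = 7).
Relative gaps: (48−36)/48 = 0.2500; (48−37)/48 = 0.2292.
Squared: 0.0625; 0.0525.
Sum = 0.115017; P₂ = 0.115017 / 7 = 0.0164.

0.0164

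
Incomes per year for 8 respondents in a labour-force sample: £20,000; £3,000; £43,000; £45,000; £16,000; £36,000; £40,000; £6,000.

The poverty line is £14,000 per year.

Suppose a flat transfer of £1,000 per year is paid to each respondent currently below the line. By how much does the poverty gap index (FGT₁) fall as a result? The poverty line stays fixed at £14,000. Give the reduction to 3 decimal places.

0.018

Before: below the line — £3,000, £6,000; poverty gap index (FGT₁) = 0.16964.
After the £1,000 transfer: below the line — £4,000, £7,000; poverty gap index (FGT₁) = 0.15179.
Reduction = 0.16964 − 0.15179 = 0.018.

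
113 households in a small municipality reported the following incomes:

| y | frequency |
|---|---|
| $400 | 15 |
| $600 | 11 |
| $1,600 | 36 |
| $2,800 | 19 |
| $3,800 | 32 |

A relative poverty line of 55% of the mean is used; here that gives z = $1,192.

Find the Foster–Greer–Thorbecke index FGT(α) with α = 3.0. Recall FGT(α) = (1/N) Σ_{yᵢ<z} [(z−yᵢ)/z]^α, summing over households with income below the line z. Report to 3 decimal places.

Incomes under z: 15×$400, 11×$600 (q = 26 of N = 113).
Gap ratios (z−y)/z: (1192−400)/1192 = 0.6644 (×15); (1192−600)/1192 = 0.4966 (×11).
Raised to α = 3.0: 0.29332 (×15); 0.12250 (×11).
Sum = 5.747353; FGT(3.0) = 5.747353 / 113 = 0.051.

0.051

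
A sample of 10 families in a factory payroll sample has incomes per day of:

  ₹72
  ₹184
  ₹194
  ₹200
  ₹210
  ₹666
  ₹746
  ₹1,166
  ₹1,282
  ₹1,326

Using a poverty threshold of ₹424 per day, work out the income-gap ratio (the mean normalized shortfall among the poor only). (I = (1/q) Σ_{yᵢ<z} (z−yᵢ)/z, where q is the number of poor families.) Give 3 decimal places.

Incomes under z: ₹72, ₹184, ₹194, ₹200, ₹210 (q = 5 of N = 10).
Relative gaps: 0.8302, 0.5660, 0.5425, 0.5283, 0.5047; sum = 2.971698.
I averages over the q = 5 poor units only: 2.971698 / 5 = 0.594.

0.594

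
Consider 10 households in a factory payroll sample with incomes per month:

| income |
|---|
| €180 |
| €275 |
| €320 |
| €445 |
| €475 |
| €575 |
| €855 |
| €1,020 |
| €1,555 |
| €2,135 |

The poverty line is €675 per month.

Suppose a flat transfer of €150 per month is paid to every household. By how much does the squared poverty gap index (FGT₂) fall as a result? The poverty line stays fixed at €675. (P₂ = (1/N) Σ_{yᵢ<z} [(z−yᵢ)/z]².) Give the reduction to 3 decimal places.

0.088

Before: below the line — €180, €275, €320, €445, €475, €575; squared poverty gap index (FGT₂) = 0.13914.
After the €150 transfer: below the line — €330, €425, €470, €595, €625; squared poverty gap index (FGT₂) = 0.05102.
Reduction = 0.13914 − 0.05102 = 0.088.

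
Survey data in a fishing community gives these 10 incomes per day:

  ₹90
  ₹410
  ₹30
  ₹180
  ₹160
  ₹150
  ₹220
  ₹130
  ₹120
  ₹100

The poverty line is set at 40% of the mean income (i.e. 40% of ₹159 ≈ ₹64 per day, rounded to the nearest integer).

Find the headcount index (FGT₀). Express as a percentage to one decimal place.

1 of the 10 households have income below ₹64.
H = 1/10 = 10.0%.

10.0%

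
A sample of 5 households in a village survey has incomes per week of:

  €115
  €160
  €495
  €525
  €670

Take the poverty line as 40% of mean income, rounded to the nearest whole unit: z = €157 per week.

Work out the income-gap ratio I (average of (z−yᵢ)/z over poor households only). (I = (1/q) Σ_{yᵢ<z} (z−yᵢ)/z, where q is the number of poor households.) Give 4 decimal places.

0.2675

Poor units: €115 (q = 1 of N = 5).
Shortfall ratios (z−y)/z: 0.2675; sum = 0.267516.
I averages over the q = 1 poor units only: 0.267516 / 1 = 0.2675.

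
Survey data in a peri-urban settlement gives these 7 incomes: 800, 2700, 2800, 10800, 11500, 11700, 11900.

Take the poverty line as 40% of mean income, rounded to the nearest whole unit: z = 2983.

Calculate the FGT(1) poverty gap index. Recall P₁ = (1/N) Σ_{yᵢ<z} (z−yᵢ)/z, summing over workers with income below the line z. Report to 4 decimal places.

0.1269

Incomes under z: 800, 2700, 2800 (q = 3 of N = 7).
Normalized shortfalls: (2983−800)/2983 = 0.7318; (2983−2700)/2983 = 0.0949; (2983−2800)/2983 = 0.0613.
Σ = 0.888032. Dividing by the full population N = 7 gives P₁ = 0.1269.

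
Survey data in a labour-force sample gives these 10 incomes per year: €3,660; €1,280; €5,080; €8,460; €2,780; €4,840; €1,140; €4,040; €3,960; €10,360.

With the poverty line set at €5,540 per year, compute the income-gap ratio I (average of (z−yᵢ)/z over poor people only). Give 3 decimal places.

0.396

Poor units: €1,140, €1,280, €2,780, €3,660, €3,960, €4,040, €4,840, €5,080 (q = 8 of N = 10).
Relative gaps: 0.7942, 0.7690, 0.4982, 0.3394, 0.2852, 0.2708, 0.1264, 0.0830; sum = 3.166065.
I averages over the q = 8 poor units only: 3.166065 / 8 = 0.396.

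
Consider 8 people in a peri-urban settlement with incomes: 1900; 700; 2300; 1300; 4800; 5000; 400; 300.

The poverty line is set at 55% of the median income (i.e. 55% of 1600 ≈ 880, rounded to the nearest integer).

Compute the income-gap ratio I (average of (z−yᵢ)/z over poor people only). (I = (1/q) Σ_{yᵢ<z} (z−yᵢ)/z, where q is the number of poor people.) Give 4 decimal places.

0.4697

Incomes under z: 300, 400, 700 (q = 3 of N = 8).
Shortfall ratios (z−y)/z: 0.6591, 0.5455, 0.2045; sum = 1.409091.
I averages over the q = 3 poor units only: 1.409091 / 3 = 0.4697.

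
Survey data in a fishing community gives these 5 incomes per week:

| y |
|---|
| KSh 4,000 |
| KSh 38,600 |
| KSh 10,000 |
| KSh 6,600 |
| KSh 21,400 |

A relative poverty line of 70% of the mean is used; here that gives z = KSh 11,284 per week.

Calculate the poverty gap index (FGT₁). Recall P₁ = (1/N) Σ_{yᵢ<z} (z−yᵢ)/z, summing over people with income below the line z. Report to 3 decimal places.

0.235

Below z: KSh 4,000, KSh 6,600, KSh 10,000 (q = 3 of N = 5).
Normalized shortfalls: (11284−4000)/11284 = 0.6455; (11284−6600)/11284 = 0.4151; (11284−10000)/11284 = 0.1138.
Sum of shortfalls = 1.174406; P₁ averages over all N: 1.174406 / 5 = 0.235.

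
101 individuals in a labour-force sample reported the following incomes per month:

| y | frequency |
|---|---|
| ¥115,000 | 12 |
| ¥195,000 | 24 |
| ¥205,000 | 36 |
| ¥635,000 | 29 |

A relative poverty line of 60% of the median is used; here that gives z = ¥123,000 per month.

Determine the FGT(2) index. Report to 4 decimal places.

0.0005

Below z: 12×¥115,000 (q = 12 of N = 101).
Normalized shortfalls: (123000−115000)/123000 = 0.0650 (×12).
Squared: 0.0042 (×12).
Sum = 0.050763; P₂ = 0.050763 / 101 = 0.0005.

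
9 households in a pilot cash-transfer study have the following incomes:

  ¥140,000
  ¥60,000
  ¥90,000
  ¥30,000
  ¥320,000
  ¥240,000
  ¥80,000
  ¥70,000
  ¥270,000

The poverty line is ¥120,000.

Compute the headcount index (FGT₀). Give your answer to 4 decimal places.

0.5556

5 of the 9 households have income below ¥120,000.
H = 5/9 = 0.5556.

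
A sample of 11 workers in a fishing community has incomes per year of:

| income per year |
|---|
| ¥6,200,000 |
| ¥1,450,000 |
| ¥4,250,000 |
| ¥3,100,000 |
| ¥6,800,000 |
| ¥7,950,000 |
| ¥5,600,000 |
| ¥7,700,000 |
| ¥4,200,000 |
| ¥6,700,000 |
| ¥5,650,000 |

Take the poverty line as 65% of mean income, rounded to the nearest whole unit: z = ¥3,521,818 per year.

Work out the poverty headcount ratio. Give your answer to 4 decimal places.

2 of the 11 workers have income below ¥3,521,818.
H = 2/11 = 0.1818.

0.1818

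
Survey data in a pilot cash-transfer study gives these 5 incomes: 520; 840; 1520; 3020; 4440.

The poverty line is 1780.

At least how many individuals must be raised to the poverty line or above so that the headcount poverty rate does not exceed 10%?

3

3 of the 5 individuals are poor, so H = 3/5 = 0.600.
A headcount ratio of at most 10% allows at most ⌊0.10 × 5⌋ = 0 poor individuals.
So at least 3 − 0 = 3 must be lifted.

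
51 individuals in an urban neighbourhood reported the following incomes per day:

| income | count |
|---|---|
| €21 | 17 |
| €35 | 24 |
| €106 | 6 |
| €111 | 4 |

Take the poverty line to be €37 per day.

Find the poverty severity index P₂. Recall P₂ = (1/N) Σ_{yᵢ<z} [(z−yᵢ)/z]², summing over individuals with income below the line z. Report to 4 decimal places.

0.0637

Below z: 17×€21, 24×€35 (q = 41 of N = 51).
Gap ratios (z−y)/z: (37−21)/37 = 0.4324 (×17); (37−35)/37 = 0.0541 (×24).
Squared: 0.1870 (×17); 0.0029 (×24).
Sum = 3.249087; P₂ = 3.249087 / 51 = 0.0637.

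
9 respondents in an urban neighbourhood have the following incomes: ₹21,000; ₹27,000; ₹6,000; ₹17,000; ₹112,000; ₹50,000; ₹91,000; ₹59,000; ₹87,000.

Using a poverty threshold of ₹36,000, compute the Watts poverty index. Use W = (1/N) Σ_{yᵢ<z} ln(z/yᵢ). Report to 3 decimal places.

Below the line: ₹6,000, ₹17,000, ₹21,000, ₹27,000 (q = 4 of N = 9).
Log shortfalls: ln(36000/6000) = 1.7918; ln(36000/17000) = 0.7503; ln(36000/21000) = 0.5390; ln(36000/27000) = 0.2877.
W = 3.368744 / 9 = 0.374.

0.374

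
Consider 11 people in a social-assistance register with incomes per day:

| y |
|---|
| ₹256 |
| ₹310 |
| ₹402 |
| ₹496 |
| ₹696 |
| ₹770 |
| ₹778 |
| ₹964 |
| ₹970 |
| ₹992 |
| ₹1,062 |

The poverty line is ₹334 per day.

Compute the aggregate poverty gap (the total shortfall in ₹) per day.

₹102

Below z: ₹256, ₹310 (q = 2 of N = 11).
Individual gaps: 334−256 = 78; 334−310 = 24.
Aggregate gap = ₹102.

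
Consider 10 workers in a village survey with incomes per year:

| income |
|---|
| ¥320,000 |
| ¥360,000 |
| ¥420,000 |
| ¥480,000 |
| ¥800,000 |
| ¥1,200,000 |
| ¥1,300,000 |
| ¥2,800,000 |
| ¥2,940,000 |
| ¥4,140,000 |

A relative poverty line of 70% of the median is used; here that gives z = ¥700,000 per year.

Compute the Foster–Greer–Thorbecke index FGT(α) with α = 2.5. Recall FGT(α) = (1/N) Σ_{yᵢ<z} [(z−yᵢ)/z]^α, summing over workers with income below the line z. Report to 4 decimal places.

0.0538

Below z: ¥320,000, ¥360,000, ¥420,000, ¥480,000 (q = 4 of N = 10).
Shortfall ratios: (700000−320000)/700000 = 0.5429; (700000−360000)/700000 = 0.4857; (700000−420000)/700000 = 0.4000; (700000−480000)/700000 = 0.3143.
Raised to α = 2.5: 0.21713; 0.16442; 0.10119; 0.05537.
Sum = 0.538114; FGT(2.5) = 0.538114 / 10 = 0.0538.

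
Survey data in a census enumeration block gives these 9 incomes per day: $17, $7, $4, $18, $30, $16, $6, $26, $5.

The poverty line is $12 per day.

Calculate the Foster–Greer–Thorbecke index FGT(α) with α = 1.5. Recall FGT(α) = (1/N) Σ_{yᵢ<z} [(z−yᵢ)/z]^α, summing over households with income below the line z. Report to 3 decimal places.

0.179

Below z: $4, $5, $6, $7 (q = 4 of N = 9).
Shortfall ratios: (12−4)/12 = 0.6667; (12−5)/12 = 0.5833; (12−6)/12 = 0.5000; (12−7)/12 = 0.4167.
Raised to α = 1.5: 0.54433; 0.44553; 0.35355; 0.26896.
Sum = 1.612370; FGT(1.5) = 1.612370 / 9 = 0.179.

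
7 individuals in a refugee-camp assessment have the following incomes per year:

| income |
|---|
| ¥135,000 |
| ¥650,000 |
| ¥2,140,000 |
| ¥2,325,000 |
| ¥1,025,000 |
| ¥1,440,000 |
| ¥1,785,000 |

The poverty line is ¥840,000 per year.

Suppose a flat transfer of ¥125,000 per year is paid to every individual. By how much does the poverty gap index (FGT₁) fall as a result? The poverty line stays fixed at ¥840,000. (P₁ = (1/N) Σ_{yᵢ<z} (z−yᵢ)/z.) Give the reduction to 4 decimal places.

Before: below the line — ¥135,000, ¥650,000; poverty gap index (FGT₁) = 0.152211.
After the ¥125,000 transfer: below the line — ¥260,000, ¥775,000; poverty gap index (FGT₁) = 0.109694.
Reduction = 0.152211 − 0.109694 = 0.0425.

0.0425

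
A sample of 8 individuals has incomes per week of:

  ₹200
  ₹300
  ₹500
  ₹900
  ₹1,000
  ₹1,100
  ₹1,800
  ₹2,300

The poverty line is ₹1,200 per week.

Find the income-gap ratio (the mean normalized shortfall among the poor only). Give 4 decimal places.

0.4444

Poor units: ₹200, ₹300, ₹500, ₹900, ₹1,000, ₹1,100 (q = 6 of N = 8).
Relative gaps: 0.8333, 0.7500, 0.5833, 0.2500, 0.1667, 0.0833; sum = 2.666667.
I averages over the q = 6 poor units only: 2.666667 / 6 = 0.4444.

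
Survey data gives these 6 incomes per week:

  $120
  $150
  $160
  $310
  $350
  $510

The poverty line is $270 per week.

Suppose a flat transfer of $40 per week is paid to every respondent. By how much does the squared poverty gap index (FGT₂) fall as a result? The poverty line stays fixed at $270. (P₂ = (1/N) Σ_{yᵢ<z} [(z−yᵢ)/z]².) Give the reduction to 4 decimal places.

0.0585

Before: below the line — $120, $150, $160; squared poverty gap index (FGT₂) = 0.112026.
After the $40 transfer: below the line — $160, $190, $200; squared poverty gap index (FGT₂) = 0.053498.
Reduction = 0.112026 − 0.053498 = 0.0585.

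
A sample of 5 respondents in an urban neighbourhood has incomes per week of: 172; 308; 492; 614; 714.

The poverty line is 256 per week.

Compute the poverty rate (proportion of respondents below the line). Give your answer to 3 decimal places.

1 of the 5 respondents have income below 256.
H = 1/5 = 0.200.

0.200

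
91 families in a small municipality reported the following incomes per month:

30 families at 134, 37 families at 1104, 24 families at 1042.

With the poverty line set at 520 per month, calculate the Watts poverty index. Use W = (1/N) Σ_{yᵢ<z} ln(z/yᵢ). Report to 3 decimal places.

Below the line: 30×134 (q = 30 of N = 91).
Log shortfalls: ln(520/134) = 1.3560 (×30).
W = 40.679670 / 91 = 0.447.

0.447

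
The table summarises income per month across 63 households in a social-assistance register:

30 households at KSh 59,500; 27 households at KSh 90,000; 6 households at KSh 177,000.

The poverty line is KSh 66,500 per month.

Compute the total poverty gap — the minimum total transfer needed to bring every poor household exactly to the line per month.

Below z: 30×KSh 59,500 (q = 30 of N = 63).
Individual gaps: 30×(66500−59500) = 210000.
Aggregate gap = KSh 210,000.

KSh 210,000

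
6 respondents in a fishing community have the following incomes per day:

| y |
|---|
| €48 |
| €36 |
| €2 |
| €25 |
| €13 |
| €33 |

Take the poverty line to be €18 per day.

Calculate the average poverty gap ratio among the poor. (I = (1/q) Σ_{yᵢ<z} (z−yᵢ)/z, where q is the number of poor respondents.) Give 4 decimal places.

Poor units: €2, €13 (q = 2 of N = 6).
Relative gaps: 0.8889, 0.2778; sum = 1.166667.
The income-gap ratio divides by q (the poor only): 1.166667 / 2 = 0.5833.

0.5833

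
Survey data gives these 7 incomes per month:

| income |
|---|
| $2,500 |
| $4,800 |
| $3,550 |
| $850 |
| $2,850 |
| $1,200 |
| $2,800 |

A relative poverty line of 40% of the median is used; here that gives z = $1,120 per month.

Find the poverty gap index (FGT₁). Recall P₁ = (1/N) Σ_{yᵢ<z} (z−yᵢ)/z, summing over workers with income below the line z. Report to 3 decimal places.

0.034

Incomes under z: $850 (q = 1 of N = 7).
Shortfall ratios: (1120−850)/1120 = 0.2411.
Sum of shortfalls = 0.241071; P₁ averages over all N: 0.241071 / 7 = 0.034.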